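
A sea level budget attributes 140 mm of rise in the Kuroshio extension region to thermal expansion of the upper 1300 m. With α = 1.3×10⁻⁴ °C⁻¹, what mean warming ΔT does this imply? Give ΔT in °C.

ΔT = Δh/(αH) = 0.14 / (1.3×10⁻⁴ × 1300) ≈ 0.8284 °C

ΔT ≈ 0.828 °C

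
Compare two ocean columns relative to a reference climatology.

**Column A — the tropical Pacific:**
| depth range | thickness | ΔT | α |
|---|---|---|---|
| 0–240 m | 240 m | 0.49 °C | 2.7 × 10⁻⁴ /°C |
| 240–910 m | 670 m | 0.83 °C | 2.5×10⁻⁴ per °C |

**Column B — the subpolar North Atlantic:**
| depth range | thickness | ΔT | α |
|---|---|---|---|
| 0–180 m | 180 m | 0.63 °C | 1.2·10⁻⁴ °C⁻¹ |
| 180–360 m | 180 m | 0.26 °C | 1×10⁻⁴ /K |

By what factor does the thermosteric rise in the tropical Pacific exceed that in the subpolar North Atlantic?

9.34

A Layer 1: 2.7×10⁻⁴ × 0.49 × 240 = 0.031752 m
A 240–910 m: 2.5×10⁻⁴ × 670 × 0.83 = 0.139025 m
A total: 0.170777 m
B Layer 1: 180 × 0.63 × 1.2×10⁻⁴ = 0.013608 m
B 180–360 m: 180 × 0.26 × 1×10⁻⁴ = 0.00468 m
B total: 0.018288 m
Ratio: 0.170777 / 0.018288 ≈ 9.338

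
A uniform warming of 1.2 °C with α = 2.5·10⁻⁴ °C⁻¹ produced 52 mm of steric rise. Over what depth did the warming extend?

170 m

H = Δh/(αΔT) = 0.052 / (2.5×10⁻⁴ × 1.2) ≈ 173.3 m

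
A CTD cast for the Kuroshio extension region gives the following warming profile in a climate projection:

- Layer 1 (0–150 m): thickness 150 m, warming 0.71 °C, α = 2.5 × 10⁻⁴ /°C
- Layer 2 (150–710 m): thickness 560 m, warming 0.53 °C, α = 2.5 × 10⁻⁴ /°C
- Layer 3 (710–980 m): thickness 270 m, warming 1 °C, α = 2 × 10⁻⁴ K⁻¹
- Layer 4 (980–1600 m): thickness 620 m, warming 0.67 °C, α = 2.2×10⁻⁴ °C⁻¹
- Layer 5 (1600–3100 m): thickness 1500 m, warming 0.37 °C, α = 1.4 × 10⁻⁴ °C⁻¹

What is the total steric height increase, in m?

0–150 m: 0.71 × 2.5×10⁻⁴ × 150 = 0.026625 m
2.5×10⁻⁴ × 0.53 × 560 = 0.07420 m
710–980 m: 1 × 270 × 2×10⁻⁴ = 0.05400 m
980–1600 m: 0.67 × 2.2×10⁻⁴ × 620 = 0.091388 m
1.4×10⁻⁴ × 0.37 × 1500 = 0.07770 m
Δh = 0.026625 + 0.07420 + 0.05400 + 0.091388 + 0.07770 = 0.323913 m

Δh ≈ 0.324 m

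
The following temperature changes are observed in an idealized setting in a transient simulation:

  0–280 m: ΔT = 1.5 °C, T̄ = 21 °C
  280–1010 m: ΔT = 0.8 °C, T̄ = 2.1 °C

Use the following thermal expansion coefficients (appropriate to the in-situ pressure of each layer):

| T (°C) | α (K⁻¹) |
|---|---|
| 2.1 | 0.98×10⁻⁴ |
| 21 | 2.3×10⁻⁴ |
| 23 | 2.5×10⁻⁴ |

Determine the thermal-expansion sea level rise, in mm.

150 mm

Layer 1 at 21 °C → α = 2.3×10⁻⁴ K⁻¹
Layer 2 at 2.1 °C → α = 0.98×10⁻⁴ K⁻¹
280 × 2.3×10⁻⁴ × 1.5 = 0.09660 m
730 × 0.98×10⁻⁴ × 0.8 = 0.057232 m
Δh = 0.09660 + 0.057232 = 0.153832 m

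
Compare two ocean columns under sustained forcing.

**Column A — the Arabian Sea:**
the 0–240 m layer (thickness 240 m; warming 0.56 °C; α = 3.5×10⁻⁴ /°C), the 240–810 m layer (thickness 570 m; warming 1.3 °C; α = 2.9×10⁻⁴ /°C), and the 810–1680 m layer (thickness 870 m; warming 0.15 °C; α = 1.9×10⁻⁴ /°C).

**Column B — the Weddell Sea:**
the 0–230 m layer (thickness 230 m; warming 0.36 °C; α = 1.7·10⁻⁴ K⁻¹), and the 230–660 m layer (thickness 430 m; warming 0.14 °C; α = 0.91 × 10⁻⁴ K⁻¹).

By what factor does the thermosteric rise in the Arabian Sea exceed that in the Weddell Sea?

14.7

A 0–240 m: 0.56 × 240 × 3.5×10⁻⁴ = 0.04704 m
A Layer 2: 1.3 × 570 × 2.9×10⁻⁴ = 0.21489 m
A Layer 3: 870 × 1.9×10⁻⁴ × 0.15 = 0.024795 m
A total: 0.286725 m
B 1.7×10⁻⁴ × 230 × 0.36 = 0.014076 m
B 430 × 0.91×10⁻⁴ × 0.14 = 0.0054782 m
B total: 0.0195542 m
Ratio: 0.286725 / 0.0195542 ≈ 14.66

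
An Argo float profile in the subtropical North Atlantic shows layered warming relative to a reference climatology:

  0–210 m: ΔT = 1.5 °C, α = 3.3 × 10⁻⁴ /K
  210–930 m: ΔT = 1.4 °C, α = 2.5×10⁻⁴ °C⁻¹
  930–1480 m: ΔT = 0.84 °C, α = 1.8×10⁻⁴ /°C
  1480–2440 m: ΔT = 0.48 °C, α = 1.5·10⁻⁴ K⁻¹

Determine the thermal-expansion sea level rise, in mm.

about 510 mm

0–210 m: 1.5 × 3.3×10⁻⁴ × 210 = 0.10395 m
Layer 2: 1.4 × 2.5×10⁻⁴ × 720 = 0.25200 m
930–1480 m: 550 × 1.8×10⁻⁴ × 0.84 = 0.08316 m
1.5×10⁻⁴ × 0.48 × 960 = 0.06912 m
Δh = 0.10395 + 0.25200 + 0.08316 + 0.06912 = 0.50823 m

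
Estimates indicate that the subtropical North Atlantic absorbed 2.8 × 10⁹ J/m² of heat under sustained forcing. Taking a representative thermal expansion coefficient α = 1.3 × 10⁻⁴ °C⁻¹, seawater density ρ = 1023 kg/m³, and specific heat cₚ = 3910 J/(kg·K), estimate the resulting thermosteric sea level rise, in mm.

91 mm

Δh = αQ/(ρcₚ) = 1.3×10⁻⁴ × 2.8×10⁹ / (1023 × 3910) ≈ 0.091002 m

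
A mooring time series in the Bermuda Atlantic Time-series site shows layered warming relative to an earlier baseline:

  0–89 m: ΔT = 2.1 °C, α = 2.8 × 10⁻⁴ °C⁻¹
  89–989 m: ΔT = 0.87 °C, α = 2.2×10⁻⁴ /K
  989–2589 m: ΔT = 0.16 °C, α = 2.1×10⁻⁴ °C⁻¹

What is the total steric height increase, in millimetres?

Δh ≈ 280 mm

Layer 1: 89 × 2.1 × 2.8×10⁻⁴ = 0.052332 m
0.87 × 2.2×10⁻⁴ × 900 = 0.17226 m
Layer 3: 0.16 × 1600 × 2.1×10⁻⁴ = 0.05376 m
Δh = 0.052332 + 0.17226 + 0.05376 = 0.278352 m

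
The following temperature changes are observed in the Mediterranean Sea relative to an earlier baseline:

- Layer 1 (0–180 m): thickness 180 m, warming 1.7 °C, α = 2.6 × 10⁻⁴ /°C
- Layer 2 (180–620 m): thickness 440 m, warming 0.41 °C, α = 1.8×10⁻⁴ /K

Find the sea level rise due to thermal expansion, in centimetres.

11.2 cm

Layer 1: 180 × 2.6×10⁻⁴ × 1.7 = 0.07956 m
180–620 m: 1.8×10⁻⁴ × 440 × 0.41 = 0.032472 m
Δh = 0.07956 + 0.032472 = 0.112032 m ≈ 11.2 cm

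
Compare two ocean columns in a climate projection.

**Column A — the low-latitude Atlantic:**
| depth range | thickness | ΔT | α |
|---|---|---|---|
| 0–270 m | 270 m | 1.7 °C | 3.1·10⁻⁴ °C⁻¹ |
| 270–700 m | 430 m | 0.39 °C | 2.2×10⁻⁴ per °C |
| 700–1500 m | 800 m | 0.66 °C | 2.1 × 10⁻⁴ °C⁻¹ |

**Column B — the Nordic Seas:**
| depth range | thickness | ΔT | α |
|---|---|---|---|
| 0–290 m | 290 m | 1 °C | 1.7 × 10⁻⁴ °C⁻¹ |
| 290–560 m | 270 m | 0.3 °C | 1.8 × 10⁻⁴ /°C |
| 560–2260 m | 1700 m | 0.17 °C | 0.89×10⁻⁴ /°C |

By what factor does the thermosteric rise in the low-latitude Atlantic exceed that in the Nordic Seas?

≈ 3.24×

A 0–270 m: 270 × 3.1×10⁻⁴ × 1.7 = 0.14229 m
A Layer 2: 2.2×10⁻⁴ × 430 × 0.39 = 0.036894 m
A 2.1×10⁻⁴ × 800 × 0.66 = 0.11088 m
A total: 0.290064 m
B 0–290 m: 1.7×10⁻⁴ × 1 × 290 = 0.04930 m
B 290–560 m: 1.8×10⁻⁴ × 0.3 × 270 = 0.01458 m
B 560–2260 m: 1700 × 0.89×10⁻⁴ × 0.17 = 0.025721 m
B total: 0.089601 m
Ratio: 0.290064 / 0.089601 ≈ 3.237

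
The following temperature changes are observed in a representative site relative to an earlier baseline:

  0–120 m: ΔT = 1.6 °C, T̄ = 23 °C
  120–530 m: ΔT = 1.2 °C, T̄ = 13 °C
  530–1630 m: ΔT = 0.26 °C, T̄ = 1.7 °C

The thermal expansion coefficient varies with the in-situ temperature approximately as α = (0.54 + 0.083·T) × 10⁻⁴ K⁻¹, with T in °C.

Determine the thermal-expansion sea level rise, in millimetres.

Layer 1: α = (0.54 + 0.083×23)×10⁻⁴ = 2.449×10⁻⁴ K⁻¹
Layer 2: α = (0.54 + 0.083×13)×10⁻⁴ = 1.619×10⁻⁴ K⁻¹
Layer 3: α = (0.54 + 0.083×1.7)×10⁻⁴ = 0.6811×10⁻⁴ K⁻¹
2.449×10⁻⁴ × 1.6 × 120 = 0.0470208 m
1.619×10⁻⁴ × 410 × 1.2 = 0.0796548 m
530–1630 m: 0.6811×10⁻⁴ × 0.26 × 1100 = 0.01947946 m
Δh = 0.0470208 + 0.0796548 + 0.01947946 = 0.14615506 m ≈ 146 mm

146 mm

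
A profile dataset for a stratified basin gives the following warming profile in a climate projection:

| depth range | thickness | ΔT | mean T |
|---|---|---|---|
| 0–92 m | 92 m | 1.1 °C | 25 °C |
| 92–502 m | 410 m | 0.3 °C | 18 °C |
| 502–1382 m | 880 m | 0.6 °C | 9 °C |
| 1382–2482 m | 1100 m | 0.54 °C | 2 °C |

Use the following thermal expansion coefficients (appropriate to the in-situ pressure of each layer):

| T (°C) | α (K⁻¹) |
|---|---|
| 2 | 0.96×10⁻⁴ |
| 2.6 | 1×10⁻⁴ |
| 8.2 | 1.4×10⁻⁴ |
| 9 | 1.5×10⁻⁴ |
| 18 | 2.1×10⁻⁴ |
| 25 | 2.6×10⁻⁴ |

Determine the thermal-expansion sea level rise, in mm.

Layer 1 at 25 °C → α = 2.6×10⁻⁴ K⁻¹
Layer 2 at 18 °C → α = 2.1×10⁻⁴ K⁻¹
Layer 3 at 9 °C → α = 1.5×10⁻⁴ K⁻¹
Layer 4 at 2 °C → α = 0.96×10⁻⁴ K⁻¹
Layer 1: 92 × 2.6×10⁻⁴ × 1.1 = 0.026312 m
410 × 2.1×10⁻⁴ × 0.3 = 0.02583 m
502–1382 m: 880 × 0.6 × 1.5×10⁻⁴ = 0.07920 m
Layer 4: 1100 × 0.54 × 0.96×10⁻⁴ = 0.057024 m
Δh = 0.026312 + 0.02583 + 0.07920 + 0.057024 = 0.188366 m ≈ 188 mm

about 188 mm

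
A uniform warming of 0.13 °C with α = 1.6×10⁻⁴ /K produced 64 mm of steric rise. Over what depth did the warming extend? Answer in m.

H ≈ 3080 m

H = Δh/(αΔT) = 0.064 / (1.6×10⁻⁴ × 0.13) ≈ 3077 m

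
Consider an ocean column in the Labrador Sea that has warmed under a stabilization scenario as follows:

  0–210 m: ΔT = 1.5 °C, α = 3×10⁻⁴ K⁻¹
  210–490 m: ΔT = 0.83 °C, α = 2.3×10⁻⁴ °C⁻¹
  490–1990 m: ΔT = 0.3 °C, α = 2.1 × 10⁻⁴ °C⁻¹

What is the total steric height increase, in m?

Δh ≈ 0.24 m

Layer 1: 1.5 × 3×10⁻⁴ × 210 = 0.09450 m
280 × 2.3×10⁻⁴ × 0.83 = 0.053452 m
0.3 × 2.1×10⁻⁴ × 1500 = 0.09450 m
Δh = 0.09450 + 0.053452 + 0.09450 = 0.242452 m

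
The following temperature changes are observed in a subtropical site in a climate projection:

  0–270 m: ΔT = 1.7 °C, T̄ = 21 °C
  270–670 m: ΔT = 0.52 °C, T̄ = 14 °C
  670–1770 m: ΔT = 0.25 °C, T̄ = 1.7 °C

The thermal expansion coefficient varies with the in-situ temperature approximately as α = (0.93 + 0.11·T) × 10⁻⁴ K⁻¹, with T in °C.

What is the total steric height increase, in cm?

Layer 1: α = (0.93 + 0.11×21)×10⁻⁴ = 3.24×10⁻⁴ K⁻¹
Layer 2: α = (0.93 + 0.11×14)×10⁻⁴ = 2.47×10⁻⁴ K⁻¹
Layer 3: α = (0.93 + 0.11×1.7)×10⁻⁴ = 1.117×10⁻⁴ K⁻¹
0–270 m: 270 × 3.24×10⁻⁴ × 1.7 = 0.148716 m
Layer 2: 2.47×10⁻⁴ × 400 × 0.52 = 0.051376 m
Layer 3: 0.25 × 1100 × 1.117×10⁻⁴ = 0.0307175 m
Δh = 0.148716 + 0.051376 + 0.0307175 = 0.2308095 m

about 23.1 cm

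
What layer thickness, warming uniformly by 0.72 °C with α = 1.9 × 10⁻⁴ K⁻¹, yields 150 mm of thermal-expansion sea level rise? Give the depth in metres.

H = Δh/(αΔT) = 0.15 / (1.9×10⁻⁴ × 0.72) ≈ 1096 m

H ≈ 1100 m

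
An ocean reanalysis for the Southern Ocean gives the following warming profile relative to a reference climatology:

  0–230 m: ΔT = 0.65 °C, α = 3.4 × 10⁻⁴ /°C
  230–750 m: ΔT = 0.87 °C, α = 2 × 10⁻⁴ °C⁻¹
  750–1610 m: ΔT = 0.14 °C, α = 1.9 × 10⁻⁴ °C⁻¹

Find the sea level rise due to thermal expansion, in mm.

230 × 3.4×10⁻⁴ × 0.65 = 0.05083 m
Layer 2: 0.87 × 520 × 2×10⁻⁴ = 0.09048 m
Layer 3: 1.9×10⁻⁴ × 0.14 × 860 = 0.022876 m
Δh = 0.05083 + 0.09048 + 0.022876 = 0.164186 m

Δh = 160 mm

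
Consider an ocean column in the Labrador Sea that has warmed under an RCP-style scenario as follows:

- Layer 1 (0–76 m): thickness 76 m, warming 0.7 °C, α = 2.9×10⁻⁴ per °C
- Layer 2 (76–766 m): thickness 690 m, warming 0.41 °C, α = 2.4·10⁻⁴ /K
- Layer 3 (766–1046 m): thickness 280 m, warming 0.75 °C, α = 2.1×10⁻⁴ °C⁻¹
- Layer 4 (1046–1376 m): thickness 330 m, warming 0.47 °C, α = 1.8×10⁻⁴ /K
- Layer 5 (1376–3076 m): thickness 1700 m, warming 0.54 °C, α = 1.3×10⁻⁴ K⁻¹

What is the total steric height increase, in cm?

Layer 1: 2.9×10⁻⁴ × 0.7 × 76 = 0.015428 m
0.41 × 690 × 2.4×10⁻⁴ = 0.067896 m
Layer 3: 2.1×10⁻⁴ × 280 × 0.75 = 0.04410 m
0.47 × 1.8×10⁻⁴ × 330 = 0.027918 m
1700 × 0.54 × 1.3×10⁻⁴ = 0.11934 m
Δh = 0.015428 + 0.067896 + 0.04410 + 0.027918 + 0.11934 = 0.274682 m ≈ 27.5 cm

27.5 cm of thermosteric rise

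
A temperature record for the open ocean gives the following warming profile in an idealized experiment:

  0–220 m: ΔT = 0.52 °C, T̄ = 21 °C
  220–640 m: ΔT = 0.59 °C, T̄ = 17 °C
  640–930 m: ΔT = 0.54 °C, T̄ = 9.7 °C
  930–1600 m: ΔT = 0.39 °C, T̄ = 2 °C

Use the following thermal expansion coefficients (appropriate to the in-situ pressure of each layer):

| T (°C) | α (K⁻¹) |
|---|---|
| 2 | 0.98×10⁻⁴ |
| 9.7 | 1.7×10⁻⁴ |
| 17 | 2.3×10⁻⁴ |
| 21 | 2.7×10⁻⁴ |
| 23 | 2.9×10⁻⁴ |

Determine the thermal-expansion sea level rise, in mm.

140 mm

Layer 1 at 21 °C → α = 2.7×10⁻⁴ K⁻¹
Layer 2 at 17 °C → α = 2.3×10⁻⁴ K⁻¹
Layer 3 at 9.7 °C → α = 1.7×10⁻⁴ K⁻¹
Layer 4 at 2 °C → α = 0.98×10⁻⁴ K⁻¹
220 × 2.7×10⁻⁴ × 0.52 = 0.030888 m
220–640 m: 2.3×10⁻⁴ × 420 × 0.59 = 0.056994 m
640–930 m: 1.7×10⁻⁴ × 290 × 0.54 = 0.026622 m
930–1600 m: 0.39 × 0.98×10⁻⁴ × 670 = 0.0256074 m
Δh = 0.030888 + 0.056994 + 0.026622 + 0.0256074 = 0.1401114 m ≈ 140 mm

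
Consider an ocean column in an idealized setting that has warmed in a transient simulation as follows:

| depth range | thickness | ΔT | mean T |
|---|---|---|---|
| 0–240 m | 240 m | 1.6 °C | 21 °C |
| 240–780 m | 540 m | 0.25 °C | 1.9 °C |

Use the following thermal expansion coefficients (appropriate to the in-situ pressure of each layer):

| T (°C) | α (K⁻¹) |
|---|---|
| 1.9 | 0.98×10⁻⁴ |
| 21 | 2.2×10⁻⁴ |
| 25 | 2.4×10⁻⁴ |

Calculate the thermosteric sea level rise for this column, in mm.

Layer 1 at 21 °C → α = 2.2×10⁻⁴ K⁻¹
Layer 2 at 1.9 °C → α = 0.98×10⁻⁴ K⁻¹
0–240 m: 2.2×10⁻⁴ × 1.6 × 240 = 0.08448 m
0.25 × 540 × 0.98×10⁻⁴ = 0.01323 m
Δh = 0.08448 + 0.01323 = 0.09771 m ≈ 98 mm

98 mm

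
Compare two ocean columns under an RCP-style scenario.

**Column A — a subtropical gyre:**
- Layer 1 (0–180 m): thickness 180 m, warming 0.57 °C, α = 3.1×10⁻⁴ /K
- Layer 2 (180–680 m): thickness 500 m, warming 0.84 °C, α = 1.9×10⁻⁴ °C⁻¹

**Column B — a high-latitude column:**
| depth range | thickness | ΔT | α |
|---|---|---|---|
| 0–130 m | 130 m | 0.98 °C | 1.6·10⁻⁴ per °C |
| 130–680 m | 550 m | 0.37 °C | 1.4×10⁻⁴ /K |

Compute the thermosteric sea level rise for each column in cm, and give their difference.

A Layer 1: 180 × 0.57 × 3.1×10⁻⁴ = 0.031806 m
A 180–680 m: 0.84 × 500 × 1.9×10⁻⁴ = 0.07980 m
A total: 0.111606 m
B 0–130 m: 0.98 × 1.6×10⁻⁴ × 130 = 0.020384 m
B Layer 2: 1.4×10⁻⁴ × 0.37 × 550 = 0.02849 m
B total: 0.048874 m
Difference: 0.111606 − 0.048874 = 0.062732 m

A: 11 cm; B: 4.9 cm; difference 6.3 cm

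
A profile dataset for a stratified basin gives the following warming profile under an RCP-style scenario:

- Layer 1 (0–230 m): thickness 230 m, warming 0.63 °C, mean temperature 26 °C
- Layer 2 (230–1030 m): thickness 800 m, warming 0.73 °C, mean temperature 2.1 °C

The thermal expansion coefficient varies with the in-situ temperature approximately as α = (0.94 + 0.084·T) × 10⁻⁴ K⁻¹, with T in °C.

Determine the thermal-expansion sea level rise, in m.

0.11 m of thermosteric rise

Layer 1: α = (0.94 + 0.084×26)×10⁻⁴ = 3.124×10⁻⁴ K⁻¹
Layer 2: α = (0.94 + 0.084×2.1)×10⁻⁴ = 1.1164×10⁻⁴ K⁻¹
Layer 1: 0.63 × 230 × 3.124×10⁻⁴ = 0.04526676 m
Layer 2: 1.1164×10⁻⁴ × 0.73 × 800 = 0.06519776 m
Δh = 0.04526676 + 0.06519776 = 0.11046452 m ≈ 0.11 m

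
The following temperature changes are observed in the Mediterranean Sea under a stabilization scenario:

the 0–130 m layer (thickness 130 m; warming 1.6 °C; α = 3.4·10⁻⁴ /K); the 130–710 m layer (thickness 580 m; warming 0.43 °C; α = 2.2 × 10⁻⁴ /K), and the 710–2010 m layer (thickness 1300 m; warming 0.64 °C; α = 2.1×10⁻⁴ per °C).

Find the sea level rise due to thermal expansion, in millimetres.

300 mm

1.6 × 130 × 3.4×10⁻⁴ = 0.07072 m
130–710 m: 2.2×10⁻⁴ × 580 × 0.43 = 0.054868 m
710–2010 m: 2.1×10⁻⁴ × 0.64 × 1300 = 0.17472 m
Δh = 0.07072 + 0.054868 + 0.17472 = 0.300308 m ≈ 300 mm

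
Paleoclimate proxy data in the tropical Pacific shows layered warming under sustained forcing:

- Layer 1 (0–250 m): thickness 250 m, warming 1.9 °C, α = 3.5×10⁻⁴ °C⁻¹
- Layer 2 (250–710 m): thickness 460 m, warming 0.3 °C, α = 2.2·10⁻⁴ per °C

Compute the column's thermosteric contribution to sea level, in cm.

Layer 1: 3.5×10⁻⁴ × 250 × 1.9 = 0.16625 m
250–710 m: 2.2×10⁻⁴ × 0.3 × 460 = 0.03036 m
Δh = 0.16625 + 0.03036 = 0.19661 m

19.7 cm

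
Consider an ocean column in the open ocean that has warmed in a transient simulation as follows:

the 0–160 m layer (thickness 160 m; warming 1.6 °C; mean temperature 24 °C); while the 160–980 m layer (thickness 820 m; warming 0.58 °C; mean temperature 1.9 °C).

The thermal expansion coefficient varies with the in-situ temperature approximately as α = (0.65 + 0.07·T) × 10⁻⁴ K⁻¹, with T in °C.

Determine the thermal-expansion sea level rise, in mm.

Δh ≈ 96.9 mm

Layer 1: α = (0.65 + 0.07×24)×10⁻⁴ = 2.33×10⁻⁴ K⁻¹
Layer 2: α = (0.65 + 0.07×1.9)×10⁻⁴ = 0.783×10⁻⁴ K⁻¹
Layer 1: 1.6 × 160 × 2.33×10⁻⁴ = 0.059648 m
0.783×10⁻⁴ × 0.58 × 820 = 0.03723948 m
Δh = 0.059648 + 0.03723948 = 0.09688748 m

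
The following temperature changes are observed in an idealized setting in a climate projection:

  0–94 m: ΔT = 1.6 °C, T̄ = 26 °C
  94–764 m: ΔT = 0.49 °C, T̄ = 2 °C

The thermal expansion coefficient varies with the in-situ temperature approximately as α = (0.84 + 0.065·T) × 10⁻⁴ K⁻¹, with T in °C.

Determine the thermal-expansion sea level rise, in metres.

Layer 1: α = (0.84 + 0.065×26)×10⁻⁴ = 2.53×10⁻⁴ K⁻¹
Layer 2: α = (0.84 + 0.065×2)×10⁻⁴ = 0.97×10⁻⁴ K⁻¹
0–94 m: 94 × 1.6 × 2.53×10⁻⁴ = 0.0380512 m
94–764 m: 0.49 × 670 × 0.97×10⁻⁴ = 0.0318451 m
Δh = 0.0380512 + 0.0318451 = 0.0698963 m

about 0.0699 m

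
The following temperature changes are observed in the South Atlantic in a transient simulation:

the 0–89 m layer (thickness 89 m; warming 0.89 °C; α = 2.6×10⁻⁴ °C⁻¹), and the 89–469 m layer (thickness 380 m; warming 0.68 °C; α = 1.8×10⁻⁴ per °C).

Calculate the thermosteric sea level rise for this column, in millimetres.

2.6×10⁻⁴ × 89 × 0.89 = 0.0205946 m
Layer 2: 380 × 1.8×10⁻⁴ × 0.68 = 0.046512 m
Δh = 0.0205946 + 0.046512 = 0.0671066 m

about 67 mm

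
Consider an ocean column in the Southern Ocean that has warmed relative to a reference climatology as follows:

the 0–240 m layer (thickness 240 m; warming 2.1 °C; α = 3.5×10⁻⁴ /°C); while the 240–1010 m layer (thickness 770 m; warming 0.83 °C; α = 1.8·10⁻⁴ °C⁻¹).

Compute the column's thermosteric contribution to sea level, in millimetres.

Δh ≈ 291 mm

0–240 m: 3.5×10⁻⁴ × 240 × 2.1 = 0.17640 m
240–1010 m: 0.83 × 770 × 1.8×10⁻⁴ = 0.115038 m
Δh = 0.17640 + 0.115038 = 0.291438 m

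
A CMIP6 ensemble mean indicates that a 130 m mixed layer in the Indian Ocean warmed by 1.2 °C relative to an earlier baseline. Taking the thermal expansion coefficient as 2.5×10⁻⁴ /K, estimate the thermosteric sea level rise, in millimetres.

Δh = αΔT·H = 2.5×10⁻⁴ × 1.2 × 130 = 0.03900 m

Δh ≈ 39 mm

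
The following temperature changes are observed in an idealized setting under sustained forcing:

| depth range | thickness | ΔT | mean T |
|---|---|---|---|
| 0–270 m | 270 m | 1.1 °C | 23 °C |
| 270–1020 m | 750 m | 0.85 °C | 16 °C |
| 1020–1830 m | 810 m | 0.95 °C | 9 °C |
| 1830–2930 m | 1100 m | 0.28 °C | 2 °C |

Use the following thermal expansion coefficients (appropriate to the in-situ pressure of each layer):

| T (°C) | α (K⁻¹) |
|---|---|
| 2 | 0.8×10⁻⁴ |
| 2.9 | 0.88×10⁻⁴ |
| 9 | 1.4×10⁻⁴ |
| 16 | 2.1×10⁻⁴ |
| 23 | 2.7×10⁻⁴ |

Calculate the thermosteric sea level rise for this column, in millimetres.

about 350 mm

Layer 1 at 23 °C → α = 2.7×10⁻⁴ K⁻¹
Layer 2 at 16 °C → α = 2.1×10⁻⁴ K⁻¹
Layer 3 at 9 °C → α = 1.4×10⁻⁴ K⁻¹
Layer 4 at 2 °C → α = 0.8×10⁻⁴ K⁻¹
0–270 m: 2.7×10⁻⁴ × 270 × 1.1 = 0.08019 m
2.1×10⁻⁴ × 750 × 0.85 = 0.133875 m
1020–1830 m: 0.95 × 810 × 1.4×10⁻⁴ = 0.10773 m
0.28 × 1100 × 0.8×10⁻⁴ = 0.02464 m
Δh = 0.08019 + 0.133875 + 0.10773 + 0.02464 = 0.346435 m ≈ 350 mm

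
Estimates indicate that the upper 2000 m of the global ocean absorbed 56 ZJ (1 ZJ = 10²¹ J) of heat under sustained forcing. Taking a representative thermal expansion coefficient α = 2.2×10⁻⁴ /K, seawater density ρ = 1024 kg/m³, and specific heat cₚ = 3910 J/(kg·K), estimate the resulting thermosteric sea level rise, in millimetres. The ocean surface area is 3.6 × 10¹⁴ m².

Per unit area: Q = 56×10²¹ / (3.6×10¹⁴) ≈ 1.556×10⁸ J/m²
Δh = αQ/(ρcₚ) = 2.2×10⁻⁴ × 1.556×10⁸ / (1024 × 3910) ≈ 0.0085498 m

Δh = 8.5 mm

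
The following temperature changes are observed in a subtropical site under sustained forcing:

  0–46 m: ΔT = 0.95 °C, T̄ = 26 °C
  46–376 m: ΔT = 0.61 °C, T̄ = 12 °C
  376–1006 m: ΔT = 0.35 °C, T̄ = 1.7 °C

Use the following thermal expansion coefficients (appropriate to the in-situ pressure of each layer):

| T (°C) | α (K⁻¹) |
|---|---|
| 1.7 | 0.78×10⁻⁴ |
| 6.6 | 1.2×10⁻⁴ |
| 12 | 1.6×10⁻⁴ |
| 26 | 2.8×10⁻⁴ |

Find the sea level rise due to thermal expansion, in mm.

61.6 mm

Layer 1 at 26 °C → α = 2.8×10⁻⁴ K⁻¹
Layer 2 at 12 °C → α = 1.6×10⁻⁴ K⁻¹
Layer 3 at 1.7 °C → α = 0.78×10⁻⁴ K⁻¹
0–46 m: 2.8×10⁻⁴ × 0.95 × 46 = 0.012236 m
0.61 × 1.6×10⁻⁴ × 330 = 0.032208 m
Layer 3: 630 × 0.78×10⁻⁴ × 0.35 = 0.017199 m
Δh = 0.012236 + 0.032208 + 0.017199 = 0.061643 m ≈ 61.6 mm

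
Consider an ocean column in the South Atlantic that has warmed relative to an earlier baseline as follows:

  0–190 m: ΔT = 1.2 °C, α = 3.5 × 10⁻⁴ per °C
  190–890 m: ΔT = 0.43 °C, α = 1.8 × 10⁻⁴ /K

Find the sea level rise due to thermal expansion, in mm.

about 130 mm

3.5×10⁻⁴ × 190 × 1.2 = 0.07980 m
1.8×10⁻⁴ × 0.43 × 700 = 0.05418 m
Δh = 0.07980 + 0.05418 = 0.13398 m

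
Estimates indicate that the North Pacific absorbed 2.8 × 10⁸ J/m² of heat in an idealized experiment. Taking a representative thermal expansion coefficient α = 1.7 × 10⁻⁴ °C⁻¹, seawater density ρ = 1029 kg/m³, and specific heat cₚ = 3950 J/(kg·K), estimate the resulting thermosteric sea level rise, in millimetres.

Δh = αQ/(ρcₚ) = 1.7×10⁻⁴ × 2.8×10⁸ / (1029 × 3950) ≈ 0.011711 m

11.7 mm of thermosteric rise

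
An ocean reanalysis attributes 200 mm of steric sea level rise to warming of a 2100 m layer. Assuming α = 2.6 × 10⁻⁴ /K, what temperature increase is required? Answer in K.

ΔT ≈ 0.366 K

ΔT = Δh/(αH) = 0.2 / (2.6×10⁻⁴ × 2100) ≈ 0.3663 K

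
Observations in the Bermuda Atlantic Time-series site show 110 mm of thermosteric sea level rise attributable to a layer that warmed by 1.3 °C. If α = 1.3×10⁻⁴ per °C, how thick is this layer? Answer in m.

650 m

H = Δh/(αΔT) = 0.11 / (1.3×10⁻⁴ × 1.3) ≈ 650.9 m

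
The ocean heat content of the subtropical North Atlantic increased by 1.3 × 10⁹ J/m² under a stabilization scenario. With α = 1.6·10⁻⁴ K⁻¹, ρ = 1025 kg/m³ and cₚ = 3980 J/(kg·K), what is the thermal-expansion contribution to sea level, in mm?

Δh ≈ 51 mm

Δh = αQ/(ρcₚ) = 1.6×10⁻⁴ × 1.3×10⁹ / (1025 × 3980) ≈ 0.050987 m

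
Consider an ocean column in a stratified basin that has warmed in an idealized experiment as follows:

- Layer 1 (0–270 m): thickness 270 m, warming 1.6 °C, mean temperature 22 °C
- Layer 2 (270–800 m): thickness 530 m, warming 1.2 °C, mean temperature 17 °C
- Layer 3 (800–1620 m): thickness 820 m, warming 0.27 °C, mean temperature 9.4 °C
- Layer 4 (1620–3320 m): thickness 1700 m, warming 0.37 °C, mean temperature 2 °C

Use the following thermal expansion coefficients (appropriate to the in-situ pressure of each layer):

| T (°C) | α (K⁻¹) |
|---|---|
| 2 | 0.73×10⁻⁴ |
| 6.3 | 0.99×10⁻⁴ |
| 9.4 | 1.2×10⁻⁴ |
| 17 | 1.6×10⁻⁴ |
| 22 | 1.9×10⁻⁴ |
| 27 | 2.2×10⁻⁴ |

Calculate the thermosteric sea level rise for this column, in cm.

Layer 1 at 22 °C → α = 1.9×10⁻⁴ K⁻¹
Layer 2 at 17 °C → α = 1.6×10⁻⁴ K⁻¹
Layer 3 at 9.4 °C → α = 1.2×10⁻⁴ K⁻¹
Layer 4 at 2 °C → α = 0.73×10⁻⁴ K⁻¹
Layer 1: 1.9×10⁻⁴ × 1.6 × 270 = 0.08208 m
Layer 2: 530 × 1.6×10⁻⁴ × 1.2 = 0.10176 m
820 × 1.2×10⁻⁴ × 0.27 = 0.026568 m
0.73×10⁻⁴ × 0.37 × 1700 = 0.045917 m
Δh = 0.08208 + 0.10176 + 0.026568 + 0.045917 = 0.256325 m

25.6 cm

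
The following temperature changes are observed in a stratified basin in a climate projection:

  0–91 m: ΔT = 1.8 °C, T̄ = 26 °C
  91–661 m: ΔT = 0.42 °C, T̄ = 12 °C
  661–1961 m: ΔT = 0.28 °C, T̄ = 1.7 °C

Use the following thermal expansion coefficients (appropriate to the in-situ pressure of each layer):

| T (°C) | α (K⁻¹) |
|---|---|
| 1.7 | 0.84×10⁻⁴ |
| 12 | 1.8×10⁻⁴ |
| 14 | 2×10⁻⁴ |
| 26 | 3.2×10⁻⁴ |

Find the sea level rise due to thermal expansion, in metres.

Layer 1 at 26 °C → α = 3.2×10⁻⁴ K⁻¹
Layer 2 at 12 °C → α = 1.8×10⁻⁴ K⁻¹
Layer 3 at 1.7 °C → α = 0.84×10⁻⁴ K⁻¹
Layer 1: 91 × 3.2×10⁻⁴ × 1.8 = 0.052416 m
Layer 2: 1.8×10⁻⁴ × 0.42 × 570 = 0.043092 m
661–1961 m: 1300 × 0.28 × 0.84×10⁻⁴ = 0.030576 m
Δh = 0.052416 + 0.043092 + 0.030576 = 0.126084 m

Δh ≈ 0.126 m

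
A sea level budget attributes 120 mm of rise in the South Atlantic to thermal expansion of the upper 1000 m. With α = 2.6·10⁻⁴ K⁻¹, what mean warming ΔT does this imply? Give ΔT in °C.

ΔT = Δh/(αH) = 0.12 / (2.6×10⁻⁴ × 1000) ≈ 0.4615 °C

ΔT ≈ 0.462 °C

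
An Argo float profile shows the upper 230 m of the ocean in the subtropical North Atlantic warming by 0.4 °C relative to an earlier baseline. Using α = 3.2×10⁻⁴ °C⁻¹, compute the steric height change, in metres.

Δh = αΔT·H = 3.2×10⁻⁴ × 0.4 × 230 = 0.02944 m

0.0294 m of thermosteric rise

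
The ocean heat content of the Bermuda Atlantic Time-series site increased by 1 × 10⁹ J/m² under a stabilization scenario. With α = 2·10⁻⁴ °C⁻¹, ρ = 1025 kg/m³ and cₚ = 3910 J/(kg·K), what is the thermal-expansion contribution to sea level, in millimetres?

Δh = αQ/(ρcₚ) = 2×10⁻⁴ × 1×10⁹ / (1025 × 3910) ≈ 0.049903 m

Δh ≈ 49.9 mm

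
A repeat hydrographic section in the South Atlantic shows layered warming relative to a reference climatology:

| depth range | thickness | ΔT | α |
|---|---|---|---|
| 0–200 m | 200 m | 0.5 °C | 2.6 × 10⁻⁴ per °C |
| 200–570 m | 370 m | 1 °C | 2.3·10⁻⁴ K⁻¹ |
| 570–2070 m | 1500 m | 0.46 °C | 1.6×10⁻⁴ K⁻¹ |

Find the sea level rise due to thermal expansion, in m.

about 0.222 m

200 × 2.6×10⁻⁴ × 0.5 = 0.02600 m
2.3×10⁻⁴ × 370 × 1 = 0.08510 m
Layer 3: 0.46 × 1500 × 1.6×10⁻⁴ = 0.11040 m
Δh = 0.02600 + 0.08510 + 0.11040 = 0.22150 m ≈ 0.222 m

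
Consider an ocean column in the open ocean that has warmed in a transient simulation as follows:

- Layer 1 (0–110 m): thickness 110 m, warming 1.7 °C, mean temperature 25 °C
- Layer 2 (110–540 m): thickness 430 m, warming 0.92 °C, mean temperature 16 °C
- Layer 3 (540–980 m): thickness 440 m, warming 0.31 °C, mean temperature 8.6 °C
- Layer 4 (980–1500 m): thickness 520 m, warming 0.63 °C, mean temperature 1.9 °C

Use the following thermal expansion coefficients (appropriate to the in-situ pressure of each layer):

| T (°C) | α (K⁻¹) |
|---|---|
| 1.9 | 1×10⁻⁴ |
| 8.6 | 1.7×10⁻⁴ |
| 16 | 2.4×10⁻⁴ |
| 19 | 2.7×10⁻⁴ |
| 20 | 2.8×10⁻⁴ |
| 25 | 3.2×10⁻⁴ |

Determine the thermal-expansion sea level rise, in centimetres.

21 cm of thermosteric rise

Layer 1 at 25 °C → α = 3.2×10⁻⁴ K⁻¹
Layer 2 at 16 °C → α = 2.4×10⁻⁴ K⁻¹
Layer 3 at 8.6 °C → α = 1.7×10⁻⁴ K⁻¹
Layer 4 at 1.9 °C → α = 1×10⁻⁴ K⁻¹
0–110 m: 3.2×10⁻⁴ × 1.7 × 110 = 0.05984 m
110–540 m: 2.4×10⁻⁴ × 430 × 0.92 = 0.094944 m
540–980 m: 0.31 × 1.7×10⁻⁴ × 440 = 0.023188 m
Layer 4: 1×10⁻⁴ × 0.63 × 520 = 0.03276 m
Δh = 0.05984 + 0.094944 + 0.023188 + 0.03276 = 0.210732 m ≈ 21 cm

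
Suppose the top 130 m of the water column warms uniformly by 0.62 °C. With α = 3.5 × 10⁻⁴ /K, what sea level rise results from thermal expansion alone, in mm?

Δh ≈ 28.2 mm

Δh = αΔT·H = 3.5×10⁻⁴ × 0.62 × 130 = 0.02821 m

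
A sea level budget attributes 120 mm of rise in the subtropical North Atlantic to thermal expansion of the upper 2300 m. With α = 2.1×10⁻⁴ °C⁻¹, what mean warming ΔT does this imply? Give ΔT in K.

ΔT ≈ 0.248 K

ΔT = Δh/(αH) = 0.12 / (2.1×10⁻⁴ × 2300) ≈ 0.2484 K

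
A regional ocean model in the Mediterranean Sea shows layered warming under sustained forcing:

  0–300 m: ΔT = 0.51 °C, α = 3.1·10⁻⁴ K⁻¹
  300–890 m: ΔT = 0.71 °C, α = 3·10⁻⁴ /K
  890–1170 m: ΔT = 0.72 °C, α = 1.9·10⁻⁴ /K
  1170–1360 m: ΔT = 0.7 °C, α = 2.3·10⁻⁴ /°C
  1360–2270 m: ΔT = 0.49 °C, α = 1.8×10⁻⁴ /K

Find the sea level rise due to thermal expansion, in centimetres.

32.2 cm of thermosteric rise

0.51 × 300 × 3.1×10⁻⁴ = 0.04743 m
0.71 × 3×10⁻⁴ × 590 = 0.12567 m
280 × 1.9×10⁻⁴ × 0.72 = 0.038304 m
1170–1360 m: 2.3×10⁻⁴ × 190 × 0.7 = 0.03059 m
910 × 1.8×10⁻⁴ × 0.49 = 0.080262 m
Δh = 0.04743 + 0.12567 + 0.038304 + 0.03059 + 0.080262 = 0.322256 m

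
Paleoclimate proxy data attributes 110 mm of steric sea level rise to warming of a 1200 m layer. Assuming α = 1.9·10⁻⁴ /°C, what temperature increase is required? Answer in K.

0.48 K

ΔT = Δh/(αH) = 0.11 / (1.9×10⁻⁴ × 1200) ≈ 0.4825 K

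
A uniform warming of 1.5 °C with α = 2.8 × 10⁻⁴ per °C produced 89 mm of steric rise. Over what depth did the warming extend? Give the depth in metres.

H = Δh/(αΔT) = 0.089 / (2.8×10⁻⁴ × 1.5) ≈ 211.9 m

H ≈ 210 m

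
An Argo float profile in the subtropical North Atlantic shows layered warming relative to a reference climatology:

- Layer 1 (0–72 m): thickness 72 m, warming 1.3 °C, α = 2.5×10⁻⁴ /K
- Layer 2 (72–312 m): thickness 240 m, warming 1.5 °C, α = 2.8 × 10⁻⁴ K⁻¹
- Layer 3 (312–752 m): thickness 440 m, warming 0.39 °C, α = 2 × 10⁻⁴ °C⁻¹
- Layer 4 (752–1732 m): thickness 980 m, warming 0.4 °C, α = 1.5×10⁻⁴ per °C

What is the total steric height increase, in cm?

21.7 cm

2.5×10⁻⁴ × 1.3 × 72 = 0.02340 m
Layer 2: 240 × 2.8×10⁻⁴ × 1.5 = 0.10080 m
Layer 3: 2×10⁻⁴ × 440 × 0.39 = 0.03432 m
752–1732 m: 1.5×10⁻⁴ × 0.4 × 980 = 0.05880 m
Δh = 0.02340 + 0.10080 + 0.03432 + 0.05880 = 0.21732 m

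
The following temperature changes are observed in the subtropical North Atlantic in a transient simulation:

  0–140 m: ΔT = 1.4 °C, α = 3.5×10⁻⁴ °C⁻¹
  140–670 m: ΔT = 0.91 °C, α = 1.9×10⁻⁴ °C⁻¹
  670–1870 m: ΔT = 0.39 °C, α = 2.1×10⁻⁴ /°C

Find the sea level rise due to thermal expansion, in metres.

0–140 m: 1.4 × 3.5×10⁻⁴ × 140 = 0.06860 m
1.9×10⁻⁴ × 0.91 × 530 = 0.091637 m
670–1870 m: 2.1×10⁻⁴ × 0.39 × 1200 = 0.09828 m
Δh = 0.06860 + 0.091637 + 0.09828 = 0.258517 m

0.259 m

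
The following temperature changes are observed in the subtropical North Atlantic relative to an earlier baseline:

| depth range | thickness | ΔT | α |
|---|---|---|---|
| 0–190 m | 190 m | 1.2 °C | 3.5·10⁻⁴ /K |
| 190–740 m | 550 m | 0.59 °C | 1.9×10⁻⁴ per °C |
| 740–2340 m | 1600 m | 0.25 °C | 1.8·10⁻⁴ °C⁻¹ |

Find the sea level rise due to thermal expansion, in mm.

Δh ≈ 213 mm

190 × 1.2 × 3.5×10⁻⁴ = 0.07980 m
190–740 m: 0.59 × 550 × 1.9×10⁻⁴ = 0.061655 m
1600 × 1.8×10⁻⁴ × 0.25 = 0.07200 m
Δh = 0.07980 + 0.061655 + 0.07200 = 0.213455 m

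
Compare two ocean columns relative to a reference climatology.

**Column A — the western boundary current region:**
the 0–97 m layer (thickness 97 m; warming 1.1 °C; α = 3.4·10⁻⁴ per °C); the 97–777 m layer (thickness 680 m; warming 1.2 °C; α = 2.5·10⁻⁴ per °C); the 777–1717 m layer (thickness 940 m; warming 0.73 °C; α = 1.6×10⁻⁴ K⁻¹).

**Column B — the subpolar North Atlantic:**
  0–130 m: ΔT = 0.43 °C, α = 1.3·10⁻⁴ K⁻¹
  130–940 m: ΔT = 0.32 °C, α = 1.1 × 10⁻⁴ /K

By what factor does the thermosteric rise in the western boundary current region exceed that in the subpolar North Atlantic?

a factor of 9.8

A Layer 1: 1.1 × 97 × 3.4×10⁻⁴ = 0.036278 m
A 97–777 m: 1.2 × 680 × 2.5×10⁻⁴ = 0.20400 m
A 940 × 0.73 × 1.6×10⁻⁴ = 0.109792 m
A total: 0.35007 m
B Layer 1: 130 × 0.43 × 1.3×10⁻⁴ = 0.007267 m
B Layer 2: 1.1×10⁻⁴ × 0.32 × 810 = 0.028512 m
B total: 0.035779 m
Ratio: 0.35007 / 0.035779 ≈ 9.784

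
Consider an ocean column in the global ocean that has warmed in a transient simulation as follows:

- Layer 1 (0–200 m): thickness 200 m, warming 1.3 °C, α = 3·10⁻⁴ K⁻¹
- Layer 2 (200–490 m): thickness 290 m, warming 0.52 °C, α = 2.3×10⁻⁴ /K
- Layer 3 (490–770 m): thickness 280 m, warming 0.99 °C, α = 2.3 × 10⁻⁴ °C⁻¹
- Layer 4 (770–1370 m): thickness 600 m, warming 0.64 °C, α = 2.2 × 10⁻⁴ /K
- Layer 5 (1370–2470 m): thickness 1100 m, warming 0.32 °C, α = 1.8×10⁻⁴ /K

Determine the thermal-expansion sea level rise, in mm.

Δh ≈ 324 mm

0–200 m: 3×10⁻⁴ × 200 × 1.3 = 0.07800 m
Layer 2: 0.52 × 2.3×10⁻⁴ × 290 = 0.034684 m
0.99 × 2.3×10⁻⁴ × 280 = 0.063756 m
770–1370 m: 0.64 × 2.2×10⁻⁴ × 600 = 0.08448 m
1370–2470 m: 0.32 × 1.8×10⁻⁴ × 1100 = 0.06336 m
Δh = 0.07800 + 0.034684 + 0.063756 + 0.08448 + 0.06336 = 0.32428 m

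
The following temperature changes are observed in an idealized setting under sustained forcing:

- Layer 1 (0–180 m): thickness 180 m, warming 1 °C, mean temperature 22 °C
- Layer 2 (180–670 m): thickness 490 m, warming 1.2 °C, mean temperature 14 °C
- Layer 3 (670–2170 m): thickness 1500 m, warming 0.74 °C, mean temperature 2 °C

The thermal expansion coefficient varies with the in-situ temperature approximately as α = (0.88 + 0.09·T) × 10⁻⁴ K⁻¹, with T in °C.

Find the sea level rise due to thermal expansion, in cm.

29 cm of thermosteric rise

Layer 1: α = (0.88 + 0.09×22)×10⁻⁴ = 2.86×10⁻⁴ K⁻¹
Layer 2: α = (0.88 + 0.09×14)×10⁻⁴ = 2.14×10⁻⁴ K⁻¹
Layer 3: α = (0.88 + 0.09×2)×10⁻⁴ = 1.06×10⁻⁴ K⁻¹
180 × 1 × 2.86×10⁻⁴ = 0.05148 m
Layer 2: 490 × 1.2 × 2.14×10⁻⁴ = 0.125832 m
670–2170 m: 0.74 × 1.06×10⁻⁴ × 1500 = 0.11766 m
Δh = 0.05148 + 0.125832 + 0.11766 = 0.294972 m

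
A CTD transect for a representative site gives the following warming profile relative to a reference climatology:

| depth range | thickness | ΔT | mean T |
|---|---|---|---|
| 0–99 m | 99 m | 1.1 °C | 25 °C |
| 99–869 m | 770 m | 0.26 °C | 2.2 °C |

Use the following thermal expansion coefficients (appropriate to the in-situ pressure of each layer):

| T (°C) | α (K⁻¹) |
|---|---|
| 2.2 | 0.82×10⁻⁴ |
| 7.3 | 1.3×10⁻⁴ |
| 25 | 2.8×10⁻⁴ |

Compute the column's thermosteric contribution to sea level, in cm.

Layer 1 at 25 °C → α = 2.8×10⁻⁴ K⁻¹
Layer 2 at 2.2 °C → α = 0.82×10⁻⁴ K⁻¹
0–99 m: 99 × 2.8×10⁻⁴ × 1.1 = 0.030492 m
770 × 0.26 × 0.82×10⁻⁴ = 0.0164164 m
Δh = 0.030492 + 0.0164164 = 0.0469084 m ≈ 4.69 cm

Δh = 4.69 cm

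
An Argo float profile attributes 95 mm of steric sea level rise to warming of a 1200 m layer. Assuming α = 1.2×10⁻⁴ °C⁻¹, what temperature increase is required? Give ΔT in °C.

ΔT = Δh/(αH) = 0.095 / (1.2×10⁻⁴ × 1200) ≈ 0.6597 °C

ΔT ≈ 0.660 °C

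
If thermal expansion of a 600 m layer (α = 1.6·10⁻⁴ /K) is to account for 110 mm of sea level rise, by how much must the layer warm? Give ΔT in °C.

about 1.15 °C

ΔT = Δh/(αH) = 0.11 / (1.6×10⁻⁴ × 600) ≈ 1.146 °C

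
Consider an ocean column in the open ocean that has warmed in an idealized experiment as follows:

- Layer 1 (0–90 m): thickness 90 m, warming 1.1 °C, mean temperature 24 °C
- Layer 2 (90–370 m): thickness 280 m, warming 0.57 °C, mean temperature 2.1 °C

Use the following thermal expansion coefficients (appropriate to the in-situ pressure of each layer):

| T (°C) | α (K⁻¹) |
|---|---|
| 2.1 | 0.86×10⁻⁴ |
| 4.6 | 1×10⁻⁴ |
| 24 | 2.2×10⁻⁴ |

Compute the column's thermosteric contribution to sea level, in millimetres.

Layer 1 at 24 °C → α = 2.2×10⁻⁴ K⁻¹
Layer 2 at 2.1 °C → α = 0.86×10⁻⁴ K⁻¹
Layer 1: 90 × 2.2×10⁻⁴ × 1.1 = 0.02178 m
90–370 m: 280 × 0.86×10⁻⁴ × 0.57 = 0.0137256 m
Δh = 0.02178 + 0.0137256 = 0.0355056 m ≈ 35.5 mm

35.5 mm of thermosteric rise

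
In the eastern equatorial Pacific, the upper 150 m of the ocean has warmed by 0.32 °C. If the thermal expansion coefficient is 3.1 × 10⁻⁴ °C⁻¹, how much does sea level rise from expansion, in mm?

Δh = αΔT·H = 3.1×10⁻⁴ × 0.32 × 150 = 0.01488 m

about 14.9 mm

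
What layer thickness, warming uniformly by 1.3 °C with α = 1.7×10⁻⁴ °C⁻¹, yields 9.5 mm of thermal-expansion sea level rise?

H ≈ 43.0 m

H = Δh/(αΔT) = 0.0095 / (1.7×10⁻⁴ × 1.3) ≈ 42.99 m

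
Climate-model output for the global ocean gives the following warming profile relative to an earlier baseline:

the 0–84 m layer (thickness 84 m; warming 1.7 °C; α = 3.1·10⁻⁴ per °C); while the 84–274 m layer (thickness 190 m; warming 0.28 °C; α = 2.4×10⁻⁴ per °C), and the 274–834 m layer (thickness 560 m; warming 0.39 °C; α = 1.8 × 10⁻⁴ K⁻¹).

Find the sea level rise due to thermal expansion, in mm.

84 × 1.7 × 3.1×10⁻⁴ = 0.044268 m
0.28 × 190 × 2.4×10⁻⁴ = 0.012768 m
Layer 3: 0.39 × 1.8×10⁻⁴ × 560 = 0.039312 m
Δh = 0.044268 + 0.012768 + 0.039312 = 0.096348 m ≈ 96 mm

96 mm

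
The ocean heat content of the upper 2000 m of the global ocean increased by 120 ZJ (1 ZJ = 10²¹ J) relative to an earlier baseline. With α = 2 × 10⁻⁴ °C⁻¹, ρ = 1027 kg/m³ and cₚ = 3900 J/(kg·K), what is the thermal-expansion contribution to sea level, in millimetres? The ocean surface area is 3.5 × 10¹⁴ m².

Per unit area: Q = 120×10²¹ / (3.5×10¹⁴) ≈ 3.429×10⁸ J/m²
Δh = αQ/(ρcₚ) = 2×10⁻⁴ × 3.429×10⁸ / (1027 × 3900) ≈ 0.017122 m

17.1 mm of thermosteric rise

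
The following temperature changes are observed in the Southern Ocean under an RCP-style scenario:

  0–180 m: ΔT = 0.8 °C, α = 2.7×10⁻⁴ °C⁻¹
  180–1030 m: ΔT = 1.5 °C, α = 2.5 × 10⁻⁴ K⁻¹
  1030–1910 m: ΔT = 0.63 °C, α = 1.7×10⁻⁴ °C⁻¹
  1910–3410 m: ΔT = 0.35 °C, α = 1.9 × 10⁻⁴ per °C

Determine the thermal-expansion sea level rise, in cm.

0–180 m: 0.8 × 180 × 2.7×10⁻⁴ = 0.03888 m
2.5×10⁻⁴ × 850 × 1.5 = 0.31875 m
0.63 × 880 × 1.7×10⁻⁴ = 0.094248 m
1910–3410 m: 1.9×10⁻⁴ × 1500 × 0.35 = 0.09975 m
Δh = 0.03888 + 0.31875 + 0.094248 + 0.09975 = 0.551628 m

55 cm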